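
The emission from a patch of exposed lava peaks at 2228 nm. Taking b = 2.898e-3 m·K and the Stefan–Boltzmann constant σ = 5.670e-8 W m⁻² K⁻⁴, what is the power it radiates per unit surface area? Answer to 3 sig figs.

Wien's law: T = b/λ_max = 2.898×10⁻³/2.228×10⁻⁶ = 1300.72 K.
Then I = σT⁴ = 5.670×10⁻⁸×(1300.72)⁴ = 1.62×10⁵ W/m².

I ≈ 1.62×10⁵ W/m²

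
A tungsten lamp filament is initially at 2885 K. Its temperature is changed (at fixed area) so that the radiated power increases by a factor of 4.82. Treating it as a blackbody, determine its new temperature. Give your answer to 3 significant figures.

T₂ ≈ 4.27×10³ K

P ∝ T⁴, so T₂/T₁ = (P₂/P₁)^(1/4) = (4.82)^(1/4) = 1.48171.
T₂ = 2885 × 1.48171 = 4.27×10³ K.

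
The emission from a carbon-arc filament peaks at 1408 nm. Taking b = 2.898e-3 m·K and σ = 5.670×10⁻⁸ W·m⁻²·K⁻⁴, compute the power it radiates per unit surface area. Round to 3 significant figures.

I ≈ 1.02×10⁶ W/m²

Wien's law: T = b/λ_max = 2.898×10⁻³/1.408×10⁻⁶ = 2058.24 K.
Then I = σT⁴ = 5.670×10⁻⁸×(2058.24)⁴ = 1.02×10⁶ W/m².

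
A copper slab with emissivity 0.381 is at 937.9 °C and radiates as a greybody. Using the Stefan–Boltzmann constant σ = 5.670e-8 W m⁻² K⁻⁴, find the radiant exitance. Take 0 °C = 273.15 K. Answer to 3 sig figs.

I ≈ 4.65×10⁴ W/m²

T = 937.9 °C + 273.15 = 1211.05 K.
Stefan–Boltzmann: I = εσT⁴ = 0.381 × 5.670×10⁻⁸ × (1211.05)⁴ = 4.65×10⁴ W/m².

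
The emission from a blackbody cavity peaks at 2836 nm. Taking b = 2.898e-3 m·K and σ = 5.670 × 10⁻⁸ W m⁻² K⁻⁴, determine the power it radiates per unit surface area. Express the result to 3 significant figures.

I ≈ 6.18×10⁴ W/m²

Wien's law: T = b/λ_max = 2.898×10⁻³/2.836×10⁻⁶ = 1021.86 K.
Then I = σT⁴ = 5.670×10⁻⁸×(1021.86)⁴ = 6.18×10⁴ W/m².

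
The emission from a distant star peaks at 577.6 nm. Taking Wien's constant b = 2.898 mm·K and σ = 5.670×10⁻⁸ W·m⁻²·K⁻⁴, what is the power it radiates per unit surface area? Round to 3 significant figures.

Wien's law: T = b/λ_max = 2.898×10⁻³/5.776×10⁻⁷ = 5017.31 K.
Then I = σT⁴ = 5.670×10⁻⁸×(5017.31)⁴ = 3.59×10⁷ W/m².

I ≈ 3.59×10⁷ W/m²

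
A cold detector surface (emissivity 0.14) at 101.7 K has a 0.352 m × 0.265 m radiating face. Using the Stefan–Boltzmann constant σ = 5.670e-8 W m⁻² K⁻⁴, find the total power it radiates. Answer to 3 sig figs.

Area A = 0.352 × 0.265 = 0.09328 m².
P = εσAT⁴ = 0.14 × 5.670×10⁻⁸ × 0.09328 × (101.7)⁴ = 0.0792 W.

P ≈ 0.0792 W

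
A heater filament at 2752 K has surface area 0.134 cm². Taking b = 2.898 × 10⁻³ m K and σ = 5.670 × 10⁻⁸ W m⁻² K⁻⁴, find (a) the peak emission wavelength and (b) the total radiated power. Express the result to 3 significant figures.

λ_max ≈ 1.05×10³ nm; P ≈ 43.6 W

(a) λ_max = b/T = 2.898×10⁻³/2752 = 1.053×10⁻⁶ m = 1.05×10³ nm.
Area A = 0.134 cm² = 1.34×10⁻⁵ m².
(b) P = σAT⁴ = 5.670×10⁻⁸×1.34×10⁻⁵×(2752)⁴ = 43.6 W.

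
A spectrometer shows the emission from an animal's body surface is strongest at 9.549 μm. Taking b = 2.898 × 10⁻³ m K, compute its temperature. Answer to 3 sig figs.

T ≈ 303 K

Wien's law gives T = b/λ_max = (2.898×10⁻³ m·K)/(9.549×10⁻⁶ m) = 303 K.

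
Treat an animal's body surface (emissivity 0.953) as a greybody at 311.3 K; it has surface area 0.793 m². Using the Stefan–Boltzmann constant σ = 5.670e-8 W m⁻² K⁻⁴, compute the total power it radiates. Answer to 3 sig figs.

Area A = 0.793 m².
P = εσAT⁴ = 0.953 × 5.670×10⁻⁸ × 0.793 × (311.3)⁴ = 402 W.

P ≈ 402 W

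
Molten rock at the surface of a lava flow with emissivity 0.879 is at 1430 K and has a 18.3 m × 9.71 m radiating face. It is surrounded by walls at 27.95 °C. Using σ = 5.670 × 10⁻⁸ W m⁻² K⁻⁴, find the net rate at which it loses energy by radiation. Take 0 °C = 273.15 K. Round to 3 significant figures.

Surroundings: T = 27.95 °C + 273.15 = 301.10 K.
Area A = 18.3 × 9.71 = 177.693 m².
Net radiated power P_net = εσA(T⁴ − T₀⁴) = 0.879×5.670×10⁻⁸×177.693×(1430⁴ − 301.10⁴).
T⁴ − T₀⁴ = 4.18162×10¹² − 8.21945×10⁹ = 4.17340×10¹² K⁴, so P_net = 3.70×10⁷ W.

Net loss ≈ 3.70×10⁷ W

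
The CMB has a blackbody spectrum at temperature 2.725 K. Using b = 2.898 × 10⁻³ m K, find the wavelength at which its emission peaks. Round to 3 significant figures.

λ_max ≈ 1.06×10⁻³ m

Wien's displacement law: λ_max = b/T = (2.898×10⁻³ m·K)/(2.725 K) = 1.063×10⁻³ m.
That is 1.06×10⁻³ m, in the microwave range.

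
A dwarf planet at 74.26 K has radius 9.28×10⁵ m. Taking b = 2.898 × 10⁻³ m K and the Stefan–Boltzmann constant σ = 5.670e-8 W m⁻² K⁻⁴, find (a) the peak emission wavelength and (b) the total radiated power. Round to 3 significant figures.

λ_max ≈ 39.0 μm; P ≈ 1.87×10¹³ W

(a) λ_max = b/T = 2.898×10⁻³/74.26 = 3.903×10⁻⁵ m = 39.0 μm.
Surface area A = 4πR² = 4π(9.28×10⁵ m)² = 1.08220×10¹³ m².
(b) P = σAT⁴ = 5.670×10⁻⁸×1.08220×10¹³×(74.26)⁴ = 1.87×10¹³ W.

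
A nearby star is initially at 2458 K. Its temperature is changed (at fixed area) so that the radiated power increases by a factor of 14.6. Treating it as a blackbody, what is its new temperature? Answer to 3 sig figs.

P ∝ T⁴, so T₂/T₁ = (P₂/P₁)^(1/4) = (14.6)^(1/4) = 1.95474.
T₂ = 2458 × 1.95474 = 4.80×10³ K.

T₂ ≈ 4.80×10³ K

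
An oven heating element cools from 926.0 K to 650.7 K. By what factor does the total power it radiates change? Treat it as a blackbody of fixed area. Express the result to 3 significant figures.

P ∝ T⁴, so P₂/P₁ = (T₂/T₁)⁴ = (650.7/926.0)⁴ = (0.702700)⁴ = 0.244.

P₂/P₁ ≈ 0.244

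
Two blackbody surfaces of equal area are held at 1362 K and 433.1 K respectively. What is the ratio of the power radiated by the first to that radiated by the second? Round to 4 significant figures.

P₁/P₂ ≈ 97.80

With equal areas, P₁/P₂ = (T₁/T₂)⁴ = (1362/433.1)⁴ = 97.80.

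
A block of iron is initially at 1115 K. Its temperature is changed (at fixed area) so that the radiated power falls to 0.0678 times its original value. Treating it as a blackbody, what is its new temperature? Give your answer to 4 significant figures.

T₂ ≈ 569.0 K

P ∝ T⁴, so T₂/T₁ = (P₂/P₁)^(1/4) = (0.0678)^(1/4) = 0.510279.
T₂ = 1115 × 0.510279 = 569.0 K.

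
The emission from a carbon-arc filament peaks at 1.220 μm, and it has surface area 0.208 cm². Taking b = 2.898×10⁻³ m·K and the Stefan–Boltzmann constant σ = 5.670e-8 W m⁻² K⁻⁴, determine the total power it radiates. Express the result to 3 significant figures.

P ≈ 37.5 W

Wien's law: T = b/λ_max = 2.898×10⁻³/1.220×10⁻⁶ = 2375.41 K.
Area A = 0.208 cm² = 2.08×10⁻⁵ m².
Then P = σAT⁴ = 5.670×10⁻⁸×2.08×10⁻⁵×(2375.41)⁴ = 37.5 W.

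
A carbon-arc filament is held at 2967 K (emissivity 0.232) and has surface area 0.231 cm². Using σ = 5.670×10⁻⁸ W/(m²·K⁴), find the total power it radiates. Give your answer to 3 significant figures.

P ≈ 23.5 W

Area A = 0.231 cm² = 2.31×10⁻⁵ m².
P = εσAT⁴ = 0.232 × 5.670×10⁻⁸ × 2.31×10⁻⁵ × (2967)⁴ = 23.5 W.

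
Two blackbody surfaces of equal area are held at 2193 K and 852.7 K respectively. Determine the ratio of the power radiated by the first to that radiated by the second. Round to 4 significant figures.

P₁/P₂ ≈ 43.75

With equal areas, P₁/P₂ = (T₁/T₂)⁴ = (2193/852.7)⁴ = 43.75.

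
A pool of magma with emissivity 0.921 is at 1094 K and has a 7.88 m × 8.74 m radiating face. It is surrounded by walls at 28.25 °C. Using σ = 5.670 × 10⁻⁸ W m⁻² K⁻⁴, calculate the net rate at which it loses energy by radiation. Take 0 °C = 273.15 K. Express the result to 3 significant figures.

Surroundings: T = 28.25 °C + 273.15 = 301.40 K.
Area A = 7.88 × 8.74 = 68.8712 m².
Net radiated power P_net = εσA(T⁴ − T₀⁴) = 0.921×5.670×10⁻⁸×68.8712×(1094⁴ − 301.40⁴).
T⁴ − T₀⁴ = 1.43242×10¹² − 8.25226×10⁹ = 1.42417×10¹² K⁴, so P_net = 5.12×10⁶ W.

Net loss ≈ 5.12×10⁶ W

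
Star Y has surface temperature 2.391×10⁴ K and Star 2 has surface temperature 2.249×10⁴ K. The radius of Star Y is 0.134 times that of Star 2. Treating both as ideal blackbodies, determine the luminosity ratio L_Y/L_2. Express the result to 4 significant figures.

L_Y/L_2 ≈ 0.02294

L ∝ R²T⁴, so L_Y/L_2 = (R_Y/R_2)²(T_Y/T_2)⁴ = (0.134)² × (2.391×10⁴/2.249×10⁴)⁴ = 0.017956 × 1.27750 = 0.02294.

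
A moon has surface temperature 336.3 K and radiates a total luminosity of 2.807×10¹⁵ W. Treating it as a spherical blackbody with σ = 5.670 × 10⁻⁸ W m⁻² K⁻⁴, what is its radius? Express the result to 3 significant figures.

L = 4πR²σT⁴ ⇒ R = √(L/(4πσT⁴)).
σT⁴ = 725.255 W/m², so R = √(2.807×10¹⁵/(4π×725.255)) = 5.55×10⁵ m.

R ≈ 5.55×10⁵ m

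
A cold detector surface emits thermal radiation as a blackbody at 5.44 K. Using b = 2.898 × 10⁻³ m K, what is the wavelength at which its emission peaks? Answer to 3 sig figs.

λ_max ≈ 0.533 mm

Wien's displacement law: λ_max = b/T = (2.898×10⁻³ m·K)/(5.44 K) = 5.327×10⁻⁴ m.
That is 0.533 mm, in the infrared range.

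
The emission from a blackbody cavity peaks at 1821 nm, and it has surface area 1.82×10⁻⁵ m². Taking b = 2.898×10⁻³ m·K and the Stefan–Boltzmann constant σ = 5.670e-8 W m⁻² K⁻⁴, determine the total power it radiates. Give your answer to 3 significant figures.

Wien's law: T = b/λ_max = 2.898×10⁻³/1.821×10⁻⁶ = 1591.43 K.
Area A = 1.82×10⁻⁵ m².
Then P = σAT⁴ = 5.670×10⁻⁸×1.82×10⁻⁵×(1591.43)⁴ = 6.62 W.

P ≈ 6.62 W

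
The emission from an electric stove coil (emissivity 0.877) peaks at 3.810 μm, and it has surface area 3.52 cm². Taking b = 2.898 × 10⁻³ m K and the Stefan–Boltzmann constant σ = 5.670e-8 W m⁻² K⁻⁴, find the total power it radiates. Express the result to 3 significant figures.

P ≈ 5.86 W

Wien's law: T = b/λ_max = 2.898×10⁻³/3.810×10⁻⁶ = 760.630 K.
Area A = 3.52 cm² = 3.52×10⁻⁴ m².
Then P = εσAT⁴ = 0.877×5.670×10⁻⁸×3.52×10⁻⁴×(760.630)⁴ = 5.86 W.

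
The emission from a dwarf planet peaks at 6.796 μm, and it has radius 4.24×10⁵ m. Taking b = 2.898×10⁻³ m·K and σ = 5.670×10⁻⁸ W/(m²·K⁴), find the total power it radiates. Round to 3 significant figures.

P ≈ 4.24×10¹⁵ W

Wien's law: T = b/λ_max = 2.898×10⁻³/6.796×10⁻⁶ = 426.427 K.
Surface area A = 4πR² = 4π(4.24×10⁵ m)² = 2.25913×10¹² m².
Then P = σAT⁴ = 5.670×10⁻⁸×2.25913×10¹²×(426.427)⁴ = 4.24×10¹⁵ W.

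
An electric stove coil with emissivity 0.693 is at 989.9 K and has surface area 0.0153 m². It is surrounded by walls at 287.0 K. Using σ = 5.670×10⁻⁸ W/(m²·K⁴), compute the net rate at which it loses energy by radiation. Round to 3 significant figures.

Area A = 0.0153 m².
Net radiated power P_net = εσA(T⁴ − T₀⁴) = 0.693×5.670×10⁻⁸×0.0153×(989.9⁴ − 287.0⁴).
T⁴ − T₀⁴ = 9.60208×10¹¹ − 6.78465×10⁹ = 9.53423×10¹¹ K⁴, so P_net = 573 W.

Net loss ≈ 573 W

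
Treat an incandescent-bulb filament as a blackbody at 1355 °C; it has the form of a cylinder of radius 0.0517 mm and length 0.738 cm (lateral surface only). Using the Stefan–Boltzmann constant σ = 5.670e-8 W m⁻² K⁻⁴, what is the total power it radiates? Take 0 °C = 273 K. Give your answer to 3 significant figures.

T = 1355 °C + 273 = 1628 K.
Lateral area A = 2πrL = 2π×5.17×10⁻⁵×7.38×10⁻³ = 2.39732×10⁻⁶ m².
P = σAT⁴ = 5.670×10⁻⁸ × 2.39732×10⁻⁶ × (1628)⁴ = 0.955 W.

P ≈ 0.955 W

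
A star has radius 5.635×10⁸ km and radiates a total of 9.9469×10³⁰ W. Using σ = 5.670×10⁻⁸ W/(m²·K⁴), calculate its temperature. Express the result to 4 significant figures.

T ≈ 2575 K

Surface area A = 4πR² = 4π(5.635×10¹¹ m)² = 3.99023×10²⁴ m².
P = σAT⁴ ⇒ T = (P/(σA))^(1/4) = (9.9469×10³⁰/(5.670×10⁻⁸×3.99023×10²⁴))^(1/4) = 2575 K.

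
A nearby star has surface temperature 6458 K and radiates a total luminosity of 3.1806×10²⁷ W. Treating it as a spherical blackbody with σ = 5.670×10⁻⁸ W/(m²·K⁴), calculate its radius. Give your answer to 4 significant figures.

L = 4πR²σT⁴ ⇒ R = √(L/(4πσT⁴)).
σT⁴ = 9.86223×10⁷ W/m², so R = √(3.1806×10²⁷/(4π×9.86223×10⁷)) = 1.602×10⁹ m.

R ≈ 1.602×10⁹ m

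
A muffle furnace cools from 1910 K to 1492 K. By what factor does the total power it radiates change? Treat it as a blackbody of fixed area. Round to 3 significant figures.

P₂/P₁ ≈ 0.372

P ∝ T⁴, so P₂/P₁ = (T₂/T₁)⁴ = (1492/1910)⁴ = (0.781152)⁴ = 0.372.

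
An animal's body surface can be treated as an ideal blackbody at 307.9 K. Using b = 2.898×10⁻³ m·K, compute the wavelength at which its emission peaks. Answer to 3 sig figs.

λ_max ≈ 9.41 μm

Wien's displacement law: λ_max = b/T = (2.898×10⁻³ m·K)/(307.9 K) = 9.412×10⁻⁶ m.
That is 9.41 μm, in the infrared range.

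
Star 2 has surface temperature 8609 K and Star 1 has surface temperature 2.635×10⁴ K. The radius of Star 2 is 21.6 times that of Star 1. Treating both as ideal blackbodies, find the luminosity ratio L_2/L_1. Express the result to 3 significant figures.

L_2/L_1 ≈ 5.32

L ∝ R²T⁴, so L_2/L_1 = (R_2/R_1)²(T_2/T_1)⁴ = (21.6)² × (8609/2.635×10⁴)⁴ = 466.56 × 0.0113943 = 5.32.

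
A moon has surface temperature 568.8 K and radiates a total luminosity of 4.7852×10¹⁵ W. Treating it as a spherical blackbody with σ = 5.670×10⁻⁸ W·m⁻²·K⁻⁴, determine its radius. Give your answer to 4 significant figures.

R ≈ 2.533×10⁵ m

L = 4πR²σT⁴ ⇒ R = √(L/(4πσT⁴)).
σT⁴ = 5935.01 W/m², so R = √(4.7852×10¹⁵/(4π×5935.01)) = 2.533×10⁵ m.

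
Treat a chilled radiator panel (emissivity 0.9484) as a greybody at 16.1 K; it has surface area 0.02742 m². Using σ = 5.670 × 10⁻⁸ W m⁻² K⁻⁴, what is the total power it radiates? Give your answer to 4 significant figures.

Area A = 0.02742 m².
P = εσAT⁴ = 0.9484 × 5.670×10⁻⁸ × 0.02742 × (16.1)⁴ = 9.907×10⁻⁵ W.

P ≈ 9.907×10⁻⁵ W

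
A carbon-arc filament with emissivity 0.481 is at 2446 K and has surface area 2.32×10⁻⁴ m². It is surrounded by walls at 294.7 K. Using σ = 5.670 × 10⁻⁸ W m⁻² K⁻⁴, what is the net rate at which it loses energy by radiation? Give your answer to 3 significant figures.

Area A = 2.32×10⁻⁴ m².
Net radiated power P_net = εσA(T⁴ − T₀⁴) = 0.481×5.670×10⁻⁸×2.32×10⁻⁴×(2446⁴ − 294.7⁴).
T⁴ − T₀⁴ = 3.57953×10¹³ − 7.54259×10⁹ = 3.57878×10¹³ K⁴, so P_net = 226 W.

Net loss ≈ 226 W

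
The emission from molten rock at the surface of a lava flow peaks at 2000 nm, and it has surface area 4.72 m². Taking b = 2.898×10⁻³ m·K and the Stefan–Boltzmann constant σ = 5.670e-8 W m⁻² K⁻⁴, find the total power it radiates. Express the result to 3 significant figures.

Wien's law: T = b/λ_max = 2.898×10⁻³/2.000×10⁻⁶ = 1449.00 K.
Area A = 4.72 m².
Then P = σAT⁴ = 5.670×10⁻⁸×4.72×(1449.00)⁴ = 1.18×10⁶ W.

P ≈ 1.18×10⁶ W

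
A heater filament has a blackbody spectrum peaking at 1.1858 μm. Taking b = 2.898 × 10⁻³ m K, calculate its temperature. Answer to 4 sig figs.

Wien's law gives T = b/λ_max = (2.898×10⁻³ m·K)/(1.1858×10⁻⁶ m) = 2444 K.

T ≈ 2444 K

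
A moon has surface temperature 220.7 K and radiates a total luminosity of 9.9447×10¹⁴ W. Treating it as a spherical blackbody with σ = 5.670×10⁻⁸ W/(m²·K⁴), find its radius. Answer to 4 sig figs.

L = 4πR²σT⁴ ⇒ R = √(L/(4πσT⁴)).
σT⁴ = 134.522 W/m², so R = √(9.9447×10¹⁴/(4π×134.522)) = 7.670×10⁵ m.

R ≈ 7.670×10⁵ m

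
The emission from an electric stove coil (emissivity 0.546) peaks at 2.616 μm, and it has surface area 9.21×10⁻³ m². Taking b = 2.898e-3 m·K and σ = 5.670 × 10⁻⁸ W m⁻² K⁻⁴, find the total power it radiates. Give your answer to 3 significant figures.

Wien's law: T = b/λ_max = 2.898×10⁻³/2.616×10⁻⁶ = 1107.80 K.
Area A = 9.21×10⁻³ m².
Then P = εσAT⁴ = 0.546×5.670×10⁻⁸×9.21×10⁻³×(1107.80)⁴ = 429 W.

P ≈ 429 W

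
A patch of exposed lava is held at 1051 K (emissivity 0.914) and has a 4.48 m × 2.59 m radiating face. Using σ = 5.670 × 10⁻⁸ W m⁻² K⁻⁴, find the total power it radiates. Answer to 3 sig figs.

P ≈ 7.34×10⁵ W

Area A = 4.48 × 2.59 = 11.6032 m².
P = εσAT⁴ = 0.914 × 5.670×10⁻⁸ × 11.6032 × (1051)⁴ = 7.34×10⁵ W.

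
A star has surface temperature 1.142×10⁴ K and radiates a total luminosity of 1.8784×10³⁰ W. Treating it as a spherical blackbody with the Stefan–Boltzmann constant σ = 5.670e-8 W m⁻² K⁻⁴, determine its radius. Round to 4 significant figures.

R ≈ 1.245×10¹⁰ m

L = 4πR²σT⁴ ⇒ R = √(L/(4πσT⁴)).
σT⁴ = 9.64378×10⁸ W/m², so R = √(1.8784×10³⁰/(4π×9.64378×10⁸)) = 1.245×10¹⁰ m.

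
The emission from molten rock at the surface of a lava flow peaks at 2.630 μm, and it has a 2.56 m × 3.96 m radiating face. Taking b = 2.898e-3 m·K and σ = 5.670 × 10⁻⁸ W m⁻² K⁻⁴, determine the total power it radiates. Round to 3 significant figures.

P ≈ 8.47×10⁵ W

Wien's law: T = b/λ_max = 2.898×10⁻³/2.630×10⁻⁶ = 1101.90 K.
Area A = 2.56 × 3.96 = 10.1376 m².
Then P = σAT⁴ = 5.670×10⁻⁸×10.1376×(1101.90)⁴ = 8.47×10⁵ W.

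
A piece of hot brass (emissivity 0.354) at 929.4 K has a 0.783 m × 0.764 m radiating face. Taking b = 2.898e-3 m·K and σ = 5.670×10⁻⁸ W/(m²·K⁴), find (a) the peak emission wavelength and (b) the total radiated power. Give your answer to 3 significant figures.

(a) λ_max = b/T = 2.898×10⁻³/929.4 = 3.118×10⁻⁶ m = 3.12 μm.
Area A = 0.783 × 0.764 = 0.598212 m².
(b) P = εσAT⁴ = 0.354×5.670×10⁻⁸×0.598212×(929.4)⁴ = 8.96×10³ W.

λ_max ≈ 3.12 μm; P ≈ 8.96×10³ W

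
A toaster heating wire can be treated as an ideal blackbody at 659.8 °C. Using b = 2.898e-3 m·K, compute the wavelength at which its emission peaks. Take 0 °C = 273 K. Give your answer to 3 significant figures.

λ_max ≈ 3.11 μm

T = 659.8 °C + 273 = 932.8 K.
Wien's displacement law: λ_max = b/T = (2.898×10⁻³ m·K)/(932.8 K) = 3.107×10⁻⁶ m.
That is 3.11 μm, in the infrared range.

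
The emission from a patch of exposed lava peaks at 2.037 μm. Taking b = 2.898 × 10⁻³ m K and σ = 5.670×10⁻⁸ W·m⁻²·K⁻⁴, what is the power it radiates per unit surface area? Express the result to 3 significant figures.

Wien's law: T = b/λ_max = 2.898×10⁻³/2.037×10⁻⁶ = 1422.68 K.
Then I = σT⁴ = 5.670×10⁻⁸×(1422.68)⁴ = 2.32×10⁵ W/m².

I ≈ 2.32×10⁵ W/m²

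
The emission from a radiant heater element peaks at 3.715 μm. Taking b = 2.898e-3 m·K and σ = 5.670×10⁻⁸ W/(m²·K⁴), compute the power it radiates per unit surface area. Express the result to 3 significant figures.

I ≈ 2.10×10⁴ W/m²

Wien's law: T = b/λ_max = 2.898×10⁻³/3.715×10⁻⁶ = 780.081 K.
Then I = σT⁴ = 5.670×10⁻⁸×(780.081)⁴ = 2.10×10⁴ W/m².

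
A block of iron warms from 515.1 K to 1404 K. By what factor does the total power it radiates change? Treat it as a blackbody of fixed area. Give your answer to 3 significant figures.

P ∝ T⁴, so P₂/P₁ = (T₂/T₁)⁴ = (1404/515.1)⁴ = (2.72568)⁴ = 55.2.

P₂/P₁ ≈ 55.2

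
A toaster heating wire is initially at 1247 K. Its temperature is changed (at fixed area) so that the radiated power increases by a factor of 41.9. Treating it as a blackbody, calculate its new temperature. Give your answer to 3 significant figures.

P ∝ T⁴, so T₂/T₁ = (P₂/P₁)^(1/4) = (41.9)^(1/4) = 2.54421.
T₂ = 1247 × 2.54421 = 3.17×10³ K.

T₂ ≈ 3.17×10³ K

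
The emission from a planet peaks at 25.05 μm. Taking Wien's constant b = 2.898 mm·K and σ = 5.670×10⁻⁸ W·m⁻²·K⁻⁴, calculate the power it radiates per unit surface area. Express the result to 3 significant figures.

Wien's law: T = b/λ_max = 2.898×10⁻³/2.505×10⁻⁵ = 115.689 K.
Then I = σT⁴ = 5.670×10⁻⁸×(115.689)⁴ = 10.2 W/m².

I ≈ 10.2 W/m²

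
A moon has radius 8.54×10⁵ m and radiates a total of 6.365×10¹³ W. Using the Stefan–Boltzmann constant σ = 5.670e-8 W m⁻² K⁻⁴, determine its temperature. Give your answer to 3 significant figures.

T ≈ 105 K

Surface area A = 4πR² = 4π(8.54×10⁵ m)² = 9.16486×10¹² m².
P = σAT⁴ ⇒ T = (P/(σA))^(1/4) = (6.365×10¹³/(5.670×10⁻⁸×9.16486×10¹²))^(1/4) = 105 K.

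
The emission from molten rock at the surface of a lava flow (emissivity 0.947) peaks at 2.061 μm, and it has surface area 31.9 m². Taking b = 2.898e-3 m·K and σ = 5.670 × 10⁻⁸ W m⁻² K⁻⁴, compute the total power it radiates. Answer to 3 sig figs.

P ≈ 6.70×10⁶ W

Wien's law: T = b/λ_max = 2.898×10⁻³/2.061×10⁻⁶ = 1406.11 K.
Area A = 31.9 m².
Then P = εσAT⁴ = 0.947×5.670×10⁻⁸×31.9×(1406.11)⁴ = 6.70×10⁶ W.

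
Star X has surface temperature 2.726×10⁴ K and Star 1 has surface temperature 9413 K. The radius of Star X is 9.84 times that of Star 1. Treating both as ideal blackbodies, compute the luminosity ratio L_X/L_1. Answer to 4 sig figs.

L ∝ R²T⁴, so L_X/L_1 = (R_X/R_1)²(T_X/T_1)⁴ = (9.84)² × (2.726×10⁴/9413)⁴ = 96.8256 × 70.3382 = 6811.

L_X/L_1 ≈ 6811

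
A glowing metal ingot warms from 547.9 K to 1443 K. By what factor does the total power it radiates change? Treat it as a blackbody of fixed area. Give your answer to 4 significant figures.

P₂/P₁ ≈ 48.11

P ∝ T⁴, so P₂/P₁ = (T₂/T₁)⁴ = (1443/547.9)⁴ = (2.63369)⁴ = 48.11.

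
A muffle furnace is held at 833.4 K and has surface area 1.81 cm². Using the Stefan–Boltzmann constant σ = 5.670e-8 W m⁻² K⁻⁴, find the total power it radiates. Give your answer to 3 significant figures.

P ≈ 4.95 W

Area A = 1.81 cm² = 1.81×10⁻⁴ m².
P = σAT⁴ = 5.670×10⁻⁸ × 1.81×10⁻⁴ × (833.4)⁴ = 4.95 W.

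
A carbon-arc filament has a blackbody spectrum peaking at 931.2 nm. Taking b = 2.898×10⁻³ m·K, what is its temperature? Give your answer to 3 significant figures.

Wien's law gives T = b/λ_max = (2.898×10⁻³ m·K)/(9.312×10⁻⁷ m) = 3.11×10³ K.

T ≈ 3.11×10³ K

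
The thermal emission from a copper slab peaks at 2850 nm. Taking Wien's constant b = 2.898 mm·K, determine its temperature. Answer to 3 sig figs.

T ≈ 1.02×10³ K

Wien's law gives T = b/λ_max = (2.898×10⁻³ m·K)/(2.850×10⁻⁶ m) = 1.02×10³ K.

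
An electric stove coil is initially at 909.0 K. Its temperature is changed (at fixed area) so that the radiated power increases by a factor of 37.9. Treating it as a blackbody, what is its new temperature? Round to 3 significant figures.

P ∝ T⁴, so T₂/T₁ = (P₂/P₁)^(1/4) = (37.9)^(1/4) = 2.48119.
T₂ = 909.0 × 2.48119 = 2.26×10³ K.

T₂ ≈ 2.26×10³ K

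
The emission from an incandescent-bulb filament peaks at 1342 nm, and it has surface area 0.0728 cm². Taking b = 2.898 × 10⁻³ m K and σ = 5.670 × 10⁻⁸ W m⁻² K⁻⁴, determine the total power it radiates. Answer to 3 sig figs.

P ≈ 8.98 W

Wien's law: T = b/λ_max = 2.898×10⁻³/1.342×10⁻⁶ = 2159.46 K.
Area A = 0.0728 cm² = 7.28×10⁻⁶ m².
Then P = σAT⁴ = 5.670×10⁻⁸×7.28×10⁻⁶×(2159.46)⁴ = 8.98 W.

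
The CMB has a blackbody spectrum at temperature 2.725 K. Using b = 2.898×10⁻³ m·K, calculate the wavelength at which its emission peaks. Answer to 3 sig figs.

Wien's displacement law: λ_max = b/T = (2.898×10⁻³ m·K)/(2.725 K) = 1.063×10⁻³ m.
That is 1.06 mm, in the microwave range.

λ_max ≈ 1.06 mm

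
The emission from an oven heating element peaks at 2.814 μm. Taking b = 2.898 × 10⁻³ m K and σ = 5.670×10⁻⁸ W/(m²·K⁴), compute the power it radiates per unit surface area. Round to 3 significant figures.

Wien's law: T = b/λ_max = 2.898×10⁻³/2.814×10⁻⁶ = 1029.85 K.
Then I = σT⁴ = 5.670×10⁻⁸×(1029.85)⁴ = 6.38×10⁴ W/m².

I ≈ 6.38×10⁴ W/m²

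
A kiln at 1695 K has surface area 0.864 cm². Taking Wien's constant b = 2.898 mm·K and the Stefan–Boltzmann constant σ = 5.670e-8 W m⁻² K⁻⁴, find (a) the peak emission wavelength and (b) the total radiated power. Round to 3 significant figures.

λ_max ≈ 1.71×10³ nm; P ≈ 40.4 W

(a) λ_max = b/T = 2.898×10⁻³/1695 = 1.710×10⁻⁶ m = 1.71×10³ nm.
Area A = 0.864 cm² = 8.64×10⁻⁵ m².
(b) P = σAT⁴ = 5.670×10⁻⁸×8.64×10⁻⁵×(1695)⁴ = 40.4 W.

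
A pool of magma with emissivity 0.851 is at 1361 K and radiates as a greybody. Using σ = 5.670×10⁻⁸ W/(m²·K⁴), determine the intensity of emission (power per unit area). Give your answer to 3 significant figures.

Stefan–Boltzmann: I = εσT⁴ = 0.851 × 5.670×10⁻⁸ × (1361)⁴ = 1.66×10⁵ W/m².

I ≈ 1.66×10⁵ W/m²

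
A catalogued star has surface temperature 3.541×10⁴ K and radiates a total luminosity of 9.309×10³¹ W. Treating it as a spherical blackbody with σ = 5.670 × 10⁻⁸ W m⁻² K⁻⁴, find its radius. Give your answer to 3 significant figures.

L = 4πR²σT⁴ ⇒ R = √(L/(4πσT⁴)).
σT⁴ = 8.91429×10¹⁰ W/m², so R = √(9.309×10³¹/(4π×8.91429×10¹⁰)) = 9.12×10⁹ m.

R ≈ 9.12×10⁹ m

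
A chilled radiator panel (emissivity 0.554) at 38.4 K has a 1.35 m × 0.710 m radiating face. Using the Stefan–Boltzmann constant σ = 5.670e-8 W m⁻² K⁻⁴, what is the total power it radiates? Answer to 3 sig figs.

P ≈ 0.0655 W

Area A = 1.35 × 0.710 = 0.9585 m².
P = εσAT⁴ = 0.554 × 5.670×10⁻⁸ × 0.9585 × (38.4)⁴ = 0.0655 W.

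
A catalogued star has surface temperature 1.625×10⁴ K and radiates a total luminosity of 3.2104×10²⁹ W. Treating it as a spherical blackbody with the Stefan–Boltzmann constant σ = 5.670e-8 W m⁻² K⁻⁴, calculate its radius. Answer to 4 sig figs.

L = 4πR²σT⁴ ⇒ R = √(L/(4πσT⁴)).
σT⁴ = 3.95363×10⁹ W/m², so R = √(3.2104×10²⁹/(4π×3.95363×10⁹)) = 2.542×10⁹ m.

R ≈ 2.542×10⁹ m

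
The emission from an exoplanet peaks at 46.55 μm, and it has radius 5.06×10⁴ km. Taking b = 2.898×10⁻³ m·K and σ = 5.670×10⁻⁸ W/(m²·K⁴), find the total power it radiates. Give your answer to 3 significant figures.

Wien's law: T = b/λ_max = 2.898×10⁻³/4.655×10⁻⁵ = 62.2556 K.
Surface area A = 4πR² = 4π(5.06×10⁷ m)² = 3.21744×10¹⁶ m².
Then P = σAT⁴ = 5.670×10⁻⁸×3.21744×10¹⁶×(62.2556)⁴ = 2.74×10¹⁶ W.

P ≈ 2.74×10¹⁶ W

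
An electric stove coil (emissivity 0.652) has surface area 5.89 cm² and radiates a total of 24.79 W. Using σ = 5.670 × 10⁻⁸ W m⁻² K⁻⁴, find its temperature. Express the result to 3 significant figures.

Area A = 5.89 cm² = 5.89×10⁻⁴ m².
P = εσAT⁴ ⇒ T = (P/(εσA))^(1/4) = (24.79/(0.652×5.670×10⁻⁸×5.89×10⁻⁴))^(1/4) = 1.03×10³ K.

T ≈ 1.03×10³ K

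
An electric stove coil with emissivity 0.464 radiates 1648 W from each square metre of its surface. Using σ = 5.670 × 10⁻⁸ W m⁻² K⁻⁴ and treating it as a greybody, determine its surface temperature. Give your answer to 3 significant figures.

T ≈ 500 K

I = εσT⁴, so T = (I/εσ)^(1/4) = (1648/(0.464×5.670×10⁻⁸))^(1/4) = 500 K.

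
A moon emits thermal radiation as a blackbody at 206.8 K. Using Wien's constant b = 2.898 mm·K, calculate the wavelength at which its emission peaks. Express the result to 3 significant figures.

Wien's displacement law: λ_max = b/T = (2.898×10⁻³ m·K)/(206.8 K) = 1.401×10⁻⁵ m.
That is 14.0 μm, in the infrared range.

λ_max ≈ 14.0 μm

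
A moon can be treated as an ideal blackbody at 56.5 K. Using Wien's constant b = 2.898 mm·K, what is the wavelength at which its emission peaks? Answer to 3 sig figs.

λ_max ≈ 51.3 μm

Wien's displacement law: λ_max = b/T = (2.898×10⁻³ m·K)/(56.5 K) = 5.129×10⁻⁵ m.
That is 51.3 μm, in the infrared range.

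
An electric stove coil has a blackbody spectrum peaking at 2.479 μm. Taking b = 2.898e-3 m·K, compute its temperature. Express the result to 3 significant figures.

T ≈ 1.17×10³ K

Wien's law gives T = b/λ_max = (2.898×10⁻³ m·K)/(2.479×10⁻⁶ m) = 1.17×10³ K.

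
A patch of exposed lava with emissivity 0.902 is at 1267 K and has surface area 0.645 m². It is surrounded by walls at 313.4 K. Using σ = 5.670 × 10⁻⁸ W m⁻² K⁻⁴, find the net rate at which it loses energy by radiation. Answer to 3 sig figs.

Net loss ≈ 8.47×10⁴ W

Area A = 0.645 m².
Net radiated power P_net = εσA(T⁴ − T₀⁴) = 0.902×5.670×10⁻⁸×0.645×(1267⁴ − 313.4⁴).
T⁴ − T₀⁴ = 2.57695×10¹² − 9.64708×10⁹ = 2.56730×10¹² K⁴, so P_net = 8.47×10⁴ W.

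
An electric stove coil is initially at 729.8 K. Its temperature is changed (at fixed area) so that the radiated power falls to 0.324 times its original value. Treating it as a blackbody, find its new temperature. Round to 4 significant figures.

T₂ ≈ 550.6 K

P ∝ T⁴, so T₂/T₁ = (P₂/P₁)^(1/4) = (0.324)^(1/4) = 0.754460.
T₂ = 729.8 × 0.754460 = 550.6 K.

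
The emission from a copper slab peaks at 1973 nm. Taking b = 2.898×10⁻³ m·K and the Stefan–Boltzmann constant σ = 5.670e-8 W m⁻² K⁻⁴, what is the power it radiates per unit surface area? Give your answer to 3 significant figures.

Wien's law: T = b/λ_max = 2.898×10⁻³/1.973×10⁻⁶ = 1468.83 K.
Then I = σT⁴ = 5.670×10⁻⁸×(1468.83)⁴ = 2.64×10⁵ W/m².

I ≈ 2.64×10⁵ W/m²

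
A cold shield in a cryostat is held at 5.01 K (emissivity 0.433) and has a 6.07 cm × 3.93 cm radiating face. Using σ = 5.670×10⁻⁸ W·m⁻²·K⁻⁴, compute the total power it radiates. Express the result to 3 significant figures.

P ≈ 3.69×10⁻⁸ W

Area A = 0.0607 × 0.0393 = 2.38551×10⁻³ m².
P = εσAT⁴ = 0.433 × 5.670×10⁻⁸ × 2.38551×10⁻³ × (5.01)⁴ = 3.69×10⁻⁸ W.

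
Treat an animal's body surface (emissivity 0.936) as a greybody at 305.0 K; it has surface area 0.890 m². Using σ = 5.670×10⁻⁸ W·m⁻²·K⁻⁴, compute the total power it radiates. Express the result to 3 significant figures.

P ≈ 409 W

Area A = 0.890 m².
P = εσAT⁴ = 0.936 × 5.670×10⁻⁸ × 0.890 × (305.0)⁴ = 409 W.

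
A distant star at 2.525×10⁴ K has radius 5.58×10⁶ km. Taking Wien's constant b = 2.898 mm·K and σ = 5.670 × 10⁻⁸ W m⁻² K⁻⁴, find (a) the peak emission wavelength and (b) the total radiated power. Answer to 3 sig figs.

(a) λ_max = b/T = 2.898×10⁻³/2.525×10⁴ = 1.148×10⁻⁷ m = 115 nm.
Surface area A = 4πR² = 4π(5.58×10⁹ m)² = 3.91272×10²⁰ m².
(b) P = σAT⁴ = 5.670×10⁻⁸×3.91272×10²⁰×(2.525×10⁴)⁴ = 9.02×10³⁰ W.

λ_max ≈ 115 nm; P ≈ 9.02×10³⁰ W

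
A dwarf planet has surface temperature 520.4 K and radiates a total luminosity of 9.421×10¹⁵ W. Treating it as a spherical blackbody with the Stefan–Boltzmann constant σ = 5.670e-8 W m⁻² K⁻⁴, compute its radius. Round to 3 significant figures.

R ≈ 4.25×10⁵ m

L = 4πR²σT⁴ ⇒ R = √(L/(4πσT⁴)).
σT⁴ = 4158.46 W/m², so R = √(9.421×10¹⁵/(4π×4158.46)) = 4.25×10⁵ m.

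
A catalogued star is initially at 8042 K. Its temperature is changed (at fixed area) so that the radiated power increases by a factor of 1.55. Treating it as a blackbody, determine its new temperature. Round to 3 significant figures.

T₂ ≈ 8.97×10³ K

P ∝ T⁴, so T₂/T₁ = (P₂/P₁)^(1/4) = (1.55)^(1/4) = 1.11579.
T₂ = 8042 × 1.11579 = 8.97×10³ K.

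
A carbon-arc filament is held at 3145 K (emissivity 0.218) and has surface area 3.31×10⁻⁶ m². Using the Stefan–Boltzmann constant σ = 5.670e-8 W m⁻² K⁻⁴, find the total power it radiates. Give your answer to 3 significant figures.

P ≈ 4.00 W

Area A = 3.31×10⁻⁶ m².
P = εσAT⁴ = 0.218 × 5.670×10⁻⁸ × 3.31×10⁻⁶ × (3145)⁴ = 4.00 W.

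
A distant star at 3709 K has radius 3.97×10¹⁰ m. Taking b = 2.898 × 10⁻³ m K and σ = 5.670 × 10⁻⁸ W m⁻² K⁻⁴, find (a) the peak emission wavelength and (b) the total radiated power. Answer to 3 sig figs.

λ_max ≈ 0.781 μm; P ≈ 2.13×10²⁹ W

(a) λ_max = b/T = 2.898×10⁻³/3709 = 7.813×10⁻⁷ m = 0.781 μm.
Surface area A = 4πR² = 4π(3.97×10¹⁰ m)² = 1.98057×10²² m².
(b) P = σAT⁴ = 5.670×10⁻⁸×1.98057×10²²×(3709)⁴ = 2.13×10²⁹ W.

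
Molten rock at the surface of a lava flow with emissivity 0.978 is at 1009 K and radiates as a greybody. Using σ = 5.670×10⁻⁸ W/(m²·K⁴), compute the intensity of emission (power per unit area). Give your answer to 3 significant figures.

I ≈ 5.75×10⁴ W/m²

Stefan–Boltzmann: I = εσT⁴ = 0.978 × 5.670×10⁻⁸ × (1009)⁴ = 5.75×10⁴ W/m².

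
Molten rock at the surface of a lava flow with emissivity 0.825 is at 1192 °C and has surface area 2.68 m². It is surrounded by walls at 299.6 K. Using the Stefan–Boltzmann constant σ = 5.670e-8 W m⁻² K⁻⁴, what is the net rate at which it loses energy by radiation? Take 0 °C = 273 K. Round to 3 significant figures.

Net loss ≈ 5.76×10⁵ W

T = 1192 °C + 273 = 1465 K.
Area A = 2.68 m².
Net radiated power P_net = εσA(T⁴ − T₀⁴) = 0.825×5.670×10⁻⁸×2.68×(1465⁴ − 299.6⁴).
T⁴ − T₀⁴ = 4.60628×10¹² − 8.05689×10⁹ = 4.59822×10¹² K⁴, so P_net = 5.76×10⁵ W.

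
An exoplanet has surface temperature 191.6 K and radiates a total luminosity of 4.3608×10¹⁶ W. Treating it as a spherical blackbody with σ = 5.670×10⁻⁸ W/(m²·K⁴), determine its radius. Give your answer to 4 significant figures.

L = 4πR²σT⁴ ⇒ R = √(L/(4πσT⁴)).
σT⁴ = 76.4126 W/m², so R = √(4.3608×10¹⁶/(4π×76.4126)) = 6.739×10⁶ m.

R ≈ 6.739×10⁶ m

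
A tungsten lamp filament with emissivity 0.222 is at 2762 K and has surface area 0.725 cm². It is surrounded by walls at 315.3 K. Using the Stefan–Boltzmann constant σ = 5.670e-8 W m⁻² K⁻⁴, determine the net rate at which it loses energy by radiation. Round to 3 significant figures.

Area A = 0.725 cm² = 7.25×10⁻⁵ m².
Net radiated power P_net = εσA(T⁴ − T₀⁴) = 0.222×5.670×10⁻⁸×7.25×10⁻⁵×(2762⁴ − 315.3⁴).
T⁴ − T₀⁴ = 5.81962×10¹³ − 9.88316×10⁹ = 5.81863×10¹³ K⁴, so P_net = 53.1 W.

Net loss ≈ 53.1 W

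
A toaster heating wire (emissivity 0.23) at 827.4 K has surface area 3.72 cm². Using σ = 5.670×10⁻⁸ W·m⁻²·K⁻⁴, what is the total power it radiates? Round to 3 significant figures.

Area A = 3.72 cm² = 3.72×10⁻⁴ m².
P = εσAT⁴ = 0.23 × 5.670×10⁻⁸ × 3.72×10⁻⁴ × (827.4)⁴ = 2.27 W.

P ≈ 2.27 W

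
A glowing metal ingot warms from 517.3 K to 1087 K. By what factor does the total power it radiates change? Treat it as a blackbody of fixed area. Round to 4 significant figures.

P₂/P₁ ≈ 19.50

P ∝ T⁴, so P₂/P₁ = (T₂/T₁)⁴ = (1087/517.3)⁴ = (2.10130)⁴ = 19.50.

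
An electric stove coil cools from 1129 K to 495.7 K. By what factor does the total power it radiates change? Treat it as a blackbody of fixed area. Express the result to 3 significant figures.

P ∝ T⁴, so P₂/P₁ = (T₂/T₁)⁴ = (495.7/1129)⁴ = (0.439061)⁴ = 0.0372.

P₂/P₁ ≈ 0.0372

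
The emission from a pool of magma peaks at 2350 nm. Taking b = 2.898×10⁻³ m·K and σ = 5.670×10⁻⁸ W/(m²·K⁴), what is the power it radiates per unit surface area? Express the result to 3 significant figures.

I ≈ 1.31×10⁵ W/m²

Wien's law: T = b/λ_max = 2.898×10⁻³/2.350×10⁻⁶ = 1233.19 K.
Then I = σT⁴ = 5.670×10⁻⁸×(1233.19)⁴ = 1.31×10⁵ W/m².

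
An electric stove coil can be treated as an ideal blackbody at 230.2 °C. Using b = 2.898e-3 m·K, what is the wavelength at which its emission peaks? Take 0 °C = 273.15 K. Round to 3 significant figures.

T = 230.2 °C + 273.15 = 503.35 K.
Wien's displacement law: λ_max = b/T = (2.898×10⁻³ m·K)/(503.35 K) = 5.757×10⁻⁶ m.
That is 5.76 μm, in the infrared range.

λ_max ≈ 5.76 μm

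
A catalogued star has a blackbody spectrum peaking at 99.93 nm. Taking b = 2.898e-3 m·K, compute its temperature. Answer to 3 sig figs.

T ≈ 2.90×10⁴ K

Wien's law gives T = b/λ_max = (2.898×10⁻³ m·K)/(9.993×10⁻⁸ m) = 2.90×10⁴ K.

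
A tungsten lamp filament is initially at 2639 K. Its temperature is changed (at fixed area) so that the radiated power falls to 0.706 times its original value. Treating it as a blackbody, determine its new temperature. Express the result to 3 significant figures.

P ∝ T⁴, so T₂/T₁ = (P₂/P₁)^(1/4) = (0.706)^(1/4) = 0.916645.
T₂ = 2639 × 0.916645 = 2.42×10³ K.

T₂ ≈ 2.42×10³ K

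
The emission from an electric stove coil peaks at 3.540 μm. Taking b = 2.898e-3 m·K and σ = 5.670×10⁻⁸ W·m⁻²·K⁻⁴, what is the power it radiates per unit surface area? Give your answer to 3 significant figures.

Wien's law: T = b/λ_max = 2.898×10⁻³/3.540×10⁻⁶ = 818.644 K.
Then I = σT⁴ = 5.670×10⁻⁸×(818.644)⁴ = 2.55×10⁴ W/m².

I ≈ 2.55×10⁴ W/m²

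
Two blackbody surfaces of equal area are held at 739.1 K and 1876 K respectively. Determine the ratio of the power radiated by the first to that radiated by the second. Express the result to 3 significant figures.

P₁/P₂ ≈ 0.0241

With equal areas, P₁/P₂ = (T₁/T₂)⁴ = (739.1/1876)⁴ = 0.0241.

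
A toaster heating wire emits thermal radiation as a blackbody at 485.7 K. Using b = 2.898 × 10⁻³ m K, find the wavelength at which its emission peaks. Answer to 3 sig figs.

λ_max ≈ 5.97 μm

Wien's displacement law: λ_max = b/T = (2.898×10⁻³ m·K)/(485.7 K) = 5.967×10⁻⁶ m.
That is 5.97 μm, in the infrared range.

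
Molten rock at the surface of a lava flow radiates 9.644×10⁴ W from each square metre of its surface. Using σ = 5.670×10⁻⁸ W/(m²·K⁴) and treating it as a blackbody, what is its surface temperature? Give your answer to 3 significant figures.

T ≈ 1.14×10³ K

I = σT⁴, so T = (I/σ)^(1/4) = (9.644×10⁴/(5.670×10⁻⁸))^(1/4) = 1.14×10³ K.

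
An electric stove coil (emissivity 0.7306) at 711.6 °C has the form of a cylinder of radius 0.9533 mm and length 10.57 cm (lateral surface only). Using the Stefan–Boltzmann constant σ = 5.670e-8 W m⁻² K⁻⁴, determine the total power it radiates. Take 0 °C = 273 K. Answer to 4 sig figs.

T = 711.6 °C + 273 = 984.6 K.
Lateral area A = 2πrL = 2π×9.533×10⁻⁴×0.1057 = 6.33118×10⁻⁴ m².
P = εσAT⁴ = 0.7306 × 5.670×10⁻⁸ × 6.33118×10⁻⁴ × (984.6)⁴ = 24.65 W.

P ≈ 24.65 W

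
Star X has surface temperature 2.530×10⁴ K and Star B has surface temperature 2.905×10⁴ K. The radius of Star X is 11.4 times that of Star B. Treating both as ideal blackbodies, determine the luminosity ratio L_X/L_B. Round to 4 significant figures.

L ∝ R²T⁴, so L_X/L_B = (R_X/R_B)²(T_X/T_B)⁴ = (11.4)² × (2.530×10⁴/2.905×10⁴)⁴ = 129.96 × 0.575304 = 74.77.

L_X/L_B ≈ 74.77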